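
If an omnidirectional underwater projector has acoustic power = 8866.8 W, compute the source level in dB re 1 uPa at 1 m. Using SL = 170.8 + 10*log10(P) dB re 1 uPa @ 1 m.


SL = 170.8 + 10*log10(8866.8) = 170.8 + 39.48 = 210.28

210.28 dB


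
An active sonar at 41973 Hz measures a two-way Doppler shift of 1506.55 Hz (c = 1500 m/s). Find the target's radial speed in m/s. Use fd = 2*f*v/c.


From fd = 2*f*v/c, v = c*fd/(2*f) = 1500 * 1506.55 / (2*41973) = 26.92

26.92 m/s


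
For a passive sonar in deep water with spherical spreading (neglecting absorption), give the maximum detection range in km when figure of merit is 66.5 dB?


At max range FOM = TL, so 20*log10(R) = 66.5
R = 10^(66.5/20) = 2113.49 m = 2.11 km

2.11 km


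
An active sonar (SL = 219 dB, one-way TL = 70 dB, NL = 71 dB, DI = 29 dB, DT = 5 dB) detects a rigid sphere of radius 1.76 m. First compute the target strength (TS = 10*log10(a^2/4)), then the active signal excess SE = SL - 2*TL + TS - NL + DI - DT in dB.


Step 1: TS = 10*log10(1.76^2/4) = -1.11 dB
Step 2: SE = SL - 2*TL + TS - NL + DI - DT = 219 - 2*70 + (-1.11) - 71 + 29 - 5 = 30.89

30.89 dB


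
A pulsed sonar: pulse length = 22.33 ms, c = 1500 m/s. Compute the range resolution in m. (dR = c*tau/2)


dR = c*tau/2 = 1500 * 22.33e-3 / 2 = 16.7475

16.7475 m


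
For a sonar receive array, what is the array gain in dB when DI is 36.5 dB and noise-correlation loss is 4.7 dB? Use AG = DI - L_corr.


31.8 dB


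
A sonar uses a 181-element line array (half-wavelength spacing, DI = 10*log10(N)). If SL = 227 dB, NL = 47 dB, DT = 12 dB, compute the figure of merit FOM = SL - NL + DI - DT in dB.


Step 1: DI = 10*log10(181) = 22.58 dB
Step 2: FOM = SL - NL + DI - DT = 227 - 47 + 22.58 - 12 = 190.58

190.58 dB


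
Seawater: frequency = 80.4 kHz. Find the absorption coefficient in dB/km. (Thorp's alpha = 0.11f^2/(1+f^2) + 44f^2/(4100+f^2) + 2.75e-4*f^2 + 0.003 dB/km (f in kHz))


28.814 dB/km


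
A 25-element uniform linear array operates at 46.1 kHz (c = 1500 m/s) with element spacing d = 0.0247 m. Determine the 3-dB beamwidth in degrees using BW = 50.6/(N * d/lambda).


Step 1: lambda = 1500/46100 = 0.03254 m
Step 2: d/lambda = 0.0247/0.03254 = 0.7591
Step 3: BW = 50.6/(N * d/lambda) = 50.6/(25 * 0.7591) = 2.67

2.67 deg


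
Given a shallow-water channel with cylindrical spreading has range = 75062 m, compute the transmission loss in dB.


TL = 10*log10(75062) = 48.75

48.75 dB


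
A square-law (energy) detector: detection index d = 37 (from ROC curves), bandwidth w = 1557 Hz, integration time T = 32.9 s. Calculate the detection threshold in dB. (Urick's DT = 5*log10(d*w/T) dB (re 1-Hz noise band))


DT = 5*log10(d*w/T) = 5*log10(37 * 1557 / 32.9) = 5*log10(1751.03) = 16.22

16.22 dB


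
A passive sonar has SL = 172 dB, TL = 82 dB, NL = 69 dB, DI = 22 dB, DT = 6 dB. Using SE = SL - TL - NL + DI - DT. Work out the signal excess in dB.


SE = SL - TL - NL + DI - DT = 172 - 82 - 69 + 22 - 6 = 37

37 dB


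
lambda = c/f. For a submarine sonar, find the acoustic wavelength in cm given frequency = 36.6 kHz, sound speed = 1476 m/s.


4.03 cm


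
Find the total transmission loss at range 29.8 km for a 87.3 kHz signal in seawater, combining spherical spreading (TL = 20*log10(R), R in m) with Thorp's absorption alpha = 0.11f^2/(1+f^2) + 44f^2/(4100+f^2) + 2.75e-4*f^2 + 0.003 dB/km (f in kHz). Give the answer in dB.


Step 1 (Thorp): alpha = 0.11*7621.29/(1+7621.29) + 44*7621.29/(4100+7621.29) + 2.75e-4*7621.29 + 0.003 = 30.818 dB/km
Step 2: TL_spread = 20*log10(29800) = 89.48 dB
Step 3: TL_abs = alpha*R = 30.818 * 29.8 = 918.38 dB
Step 4: TL_total = 89.48 + 918.38 = 1007.86

1007.86 dB


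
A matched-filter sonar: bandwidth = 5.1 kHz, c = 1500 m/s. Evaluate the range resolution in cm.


14.71 cm


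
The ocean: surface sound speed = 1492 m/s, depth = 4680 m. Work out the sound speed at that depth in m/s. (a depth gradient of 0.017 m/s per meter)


c = 1492 + 0.017 * 4680 = 1571.56

1571.56 m/s


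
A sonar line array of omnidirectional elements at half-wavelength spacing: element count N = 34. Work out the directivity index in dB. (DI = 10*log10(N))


DI = 10*log10(34) = 15.31

15.31 dB


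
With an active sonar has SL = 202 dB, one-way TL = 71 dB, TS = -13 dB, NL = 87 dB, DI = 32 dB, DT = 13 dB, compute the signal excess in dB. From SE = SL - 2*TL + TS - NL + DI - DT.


SE = SL - 2*TL + TS - NL + DI - DT = 202 - 2*71 + (-13) - 87 + 32 - 13 = -21

-21 dB


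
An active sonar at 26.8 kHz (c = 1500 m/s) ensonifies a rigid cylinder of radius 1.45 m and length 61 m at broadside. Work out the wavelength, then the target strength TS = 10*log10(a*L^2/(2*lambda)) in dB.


Step 1: lambda = c/f = 1500/26800 = 0.05597 m
Step 2: TS = 10*log10(a*L^2/(2*lambda)) = 10*log10(1.45*61^2/(2*0.05597)) = 46.83

46.83 dB


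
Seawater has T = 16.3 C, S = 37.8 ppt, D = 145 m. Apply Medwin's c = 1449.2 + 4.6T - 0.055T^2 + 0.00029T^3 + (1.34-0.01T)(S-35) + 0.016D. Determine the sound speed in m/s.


c = 1449.2 + 4.6*16.3 - 0.055*16.3^2 + 0.00029*16.3^3 + (1.34 - 0.01*16.3)*(37.8 - 35) + 0.016*145 = 1516.44

1516.44 m/s


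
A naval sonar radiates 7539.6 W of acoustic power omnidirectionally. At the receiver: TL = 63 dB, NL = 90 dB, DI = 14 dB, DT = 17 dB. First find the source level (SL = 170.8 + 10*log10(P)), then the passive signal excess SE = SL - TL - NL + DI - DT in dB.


Step 1: SL = 170.8 + 10*log10(7539.6) = 209.57 dB
Step 2: SE = SL - TL - NL + DI - DT = 209.57 - 63 - 90 + 14 - 17 = 53.57

53.57 dB


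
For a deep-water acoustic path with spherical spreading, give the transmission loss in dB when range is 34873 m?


TL = 20*log10(34873) = 90.85

90.85 dB


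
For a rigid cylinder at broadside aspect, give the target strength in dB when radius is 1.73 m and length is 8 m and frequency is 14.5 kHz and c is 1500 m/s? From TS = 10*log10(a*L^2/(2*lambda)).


lambda = 1500/14500 = 0.10345 m
TS = 10*log10(1.73*8^2/(2*0.10345)) = 27.28

27.28 dB


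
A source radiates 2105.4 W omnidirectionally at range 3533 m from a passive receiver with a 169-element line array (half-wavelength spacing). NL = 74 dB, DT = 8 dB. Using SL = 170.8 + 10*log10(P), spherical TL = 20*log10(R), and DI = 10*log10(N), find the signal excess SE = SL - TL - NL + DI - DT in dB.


73.35 dB


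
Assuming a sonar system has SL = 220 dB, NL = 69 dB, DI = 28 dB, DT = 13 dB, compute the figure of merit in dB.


FOM = SL - NL + DI - DT = 220 - 69 + 28 - 13 = 166

166 dB


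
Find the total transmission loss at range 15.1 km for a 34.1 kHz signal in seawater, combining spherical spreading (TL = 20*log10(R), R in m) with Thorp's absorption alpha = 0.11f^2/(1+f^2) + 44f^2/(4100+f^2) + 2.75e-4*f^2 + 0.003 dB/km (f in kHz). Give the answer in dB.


Step 1 (Thorp): alpha = 0.11*1162.81/(1+1162.81) + 44*1162.81/(4100+1162.81) + 2.75e-4*1162.81 + 0.003 = 10.1544 dB/km
Step 2: TL_spread = 20*log10(15100) = 83.58 dB
Step 3: TL_abs = alpha*R = 10.1544 * 15.1 = 153.33 dB
Step 4: TL_total = 83.58 + 153.33 = 236.91

236.91 dB


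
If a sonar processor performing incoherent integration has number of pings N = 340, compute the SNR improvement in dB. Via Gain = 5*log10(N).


12.66 dB


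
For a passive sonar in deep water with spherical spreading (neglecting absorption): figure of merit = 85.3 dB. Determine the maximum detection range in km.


18.41 km


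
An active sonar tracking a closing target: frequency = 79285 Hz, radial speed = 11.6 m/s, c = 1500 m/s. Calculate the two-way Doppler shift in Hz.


fd = 2*f*v/c = 2 * 79285 * 11.6 / 1500 = 1226.27

1226.27 Hz


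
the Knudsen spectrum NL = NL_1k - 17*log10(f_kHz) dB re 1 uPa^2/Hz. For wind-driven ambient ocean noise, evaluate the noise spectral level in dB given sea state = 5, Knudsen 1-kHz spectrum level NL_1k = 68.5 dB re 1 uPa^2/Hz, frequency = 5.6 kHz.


NL = NL_1k - 17*log10(f_kHz) = 68.5 - 17*log10(5.6) = 68.5 - (12.72) = 55.78

55.78 dB


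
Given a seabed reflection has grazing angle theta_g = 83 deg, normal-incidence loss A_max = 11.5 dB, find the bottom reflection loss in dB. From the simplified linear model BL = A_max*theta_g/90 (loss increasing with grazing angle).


BL = A_max * theta_g / 90 = 11.5 * 83 / 90 = 10.61

10.61 dB


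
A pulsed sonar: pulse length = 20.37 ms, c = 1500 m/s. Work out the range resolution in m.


15.2775 m


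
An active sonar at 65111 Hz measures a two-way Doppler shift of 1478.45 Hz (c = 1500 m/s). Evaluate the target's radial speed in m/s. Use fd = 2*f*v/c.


17.03 m/s


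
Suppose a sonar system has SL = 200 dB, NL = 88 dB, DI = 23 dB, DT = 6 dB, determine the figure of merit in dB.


FOM = SL - NL + DI - DT = 200 - 88 + 23 - 6 = 129

129 dB


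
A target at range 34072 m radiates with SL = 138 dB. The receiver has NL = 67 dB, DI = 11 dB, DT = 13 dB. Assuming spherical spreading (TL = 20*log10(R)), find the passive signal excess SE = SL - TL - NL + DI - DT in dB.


-21.65 dB


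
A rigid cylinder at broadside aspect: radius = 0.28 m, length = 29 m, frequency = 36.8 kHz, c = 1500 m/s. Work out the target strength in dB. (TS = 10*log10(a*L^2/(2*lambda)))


34.61 dB


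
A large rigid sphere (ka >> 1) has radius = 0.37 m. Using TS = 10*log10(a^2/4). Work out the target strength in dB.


-14.66 dB


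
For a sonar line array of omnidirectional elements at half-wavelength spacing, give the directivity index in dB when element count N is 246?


DI = 10*log10(246) = 23.91

23.91 dB


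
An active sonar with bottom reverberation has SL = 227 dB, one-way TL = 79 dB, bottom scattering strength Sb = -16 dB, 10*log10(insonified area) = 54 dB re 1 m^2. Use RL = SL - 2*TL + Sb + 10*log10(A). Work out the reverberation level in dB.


RL = SL - 2*TL + Sb + 10*log10(A) = 227 - 2*79 + (-16) + 54 = 107

107 dB


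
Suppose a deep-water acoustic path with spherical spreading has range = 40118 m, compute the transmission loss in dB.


92.07 dB


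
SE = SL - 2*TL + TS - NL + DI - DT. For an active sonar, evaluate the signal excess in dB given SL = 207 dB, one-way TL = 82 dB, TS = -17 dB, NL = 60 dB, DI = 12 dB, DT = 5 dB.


SE = SL - 2*TL + TS - NL + DI - DT = 207 - 2*82 + (-17) - 60 + 12 - 5 = -27

-27 dB


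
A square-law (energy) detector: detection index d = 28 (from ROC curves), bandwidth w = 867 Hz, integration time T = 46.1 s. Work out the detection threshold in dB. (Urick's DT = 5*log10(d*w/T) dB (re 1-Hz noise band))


13.61 dB


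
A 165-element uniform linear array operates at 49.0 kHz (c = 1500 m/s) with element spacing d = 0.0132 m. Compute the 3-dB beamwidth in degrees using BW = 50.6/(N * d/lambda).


Step 1: lambda = 1500/49000 = 0.03061 m
Step 2: d/lambda = 0.0132/0.03061 = 0.4312
Step 3: BW = 50.6/(N * d/lambda) = 50.6/(165 * 0.4312) = 0.71

0.71 deg


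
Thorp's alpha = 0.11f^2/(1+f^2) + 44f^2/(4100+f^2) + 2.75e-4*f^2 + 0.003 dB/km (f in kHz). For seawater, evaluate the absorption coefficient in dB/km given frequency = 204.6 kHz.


51.7 dB/km


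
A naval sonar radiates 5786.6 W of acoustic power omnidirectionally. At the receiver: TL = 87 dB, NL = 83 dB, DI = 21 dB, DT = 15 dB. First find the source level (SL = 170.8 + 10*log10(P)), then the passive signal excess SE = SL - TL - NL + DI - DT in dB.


Step 1: SL = 170.8 + 10*log10(5786.6) = 208.42 dB
Step 2: SE = SL - TL - NL + DI - DT = 208.42 - 87 - 83 + 21 - 15 = 44.42

44.42 dB


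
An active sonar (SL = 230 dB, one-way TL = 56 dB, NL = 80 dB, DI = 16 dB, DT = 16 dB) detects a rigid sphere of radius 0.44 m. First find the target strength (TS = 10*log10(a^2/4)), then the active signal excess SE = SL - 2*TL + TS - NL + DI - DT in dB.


Step 1: TS = 10*log10(0.44^2/4) = -13.15 dB
Step 2: SE = SL - 2*TL + TS - NL + DI - DT = 230 - 2*56 + (-13.15) - 80 + 16 - 16 = 24.85

24.85 dB


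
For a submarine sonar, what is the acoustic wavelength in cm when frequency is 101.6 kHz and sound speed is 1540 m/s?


1.52 cm


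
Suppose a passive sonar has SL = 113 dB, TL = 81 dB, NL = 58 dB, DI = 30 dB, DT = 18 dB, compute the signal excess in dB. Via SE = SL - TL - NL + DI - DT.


SE = SL - TL - NL + DI - DT = 113 - 81 - 58 + 30 - 18 = -14

-14 dB


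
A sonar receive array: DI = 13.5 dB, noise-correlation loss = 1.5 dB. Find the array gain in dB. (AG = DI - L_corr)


AG = DI - L_corr = 13.5 - 1.5 = 12.0

12.0 dB


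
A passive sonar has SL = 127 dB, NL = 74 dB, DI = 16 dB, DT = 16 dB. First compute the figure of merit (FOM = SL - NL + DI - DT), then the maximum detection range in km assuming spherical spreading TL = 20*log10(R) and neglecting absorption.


Step 1: FOM = SL - NL + DI - DT = 127 - 74 + 16 - 16 = 53 dB
Step 2: at max range FOM = TL = 20*log10(R), so R = 10^(53/20) = 446.68 m = 0.45 km

0.45 km


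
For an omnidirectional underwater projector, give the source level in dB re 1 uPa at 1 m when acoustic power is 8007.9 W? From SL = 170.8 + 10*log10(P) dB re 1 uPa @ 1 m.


209.84 dB


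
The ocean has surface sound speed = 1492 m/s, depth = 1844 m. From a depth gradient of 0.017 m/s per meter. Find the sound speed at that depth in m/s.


c = 1492 + 0.017 * 1844 = 1523.348

1523.348 m/s


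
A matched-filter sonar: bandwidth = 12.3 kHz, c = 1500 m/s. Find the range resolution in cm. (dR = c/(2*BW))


dR = c/(2*BW) = 1500 / (2 * 12.3e3) = 0.061 m = 6.1 cm

6.1 cm


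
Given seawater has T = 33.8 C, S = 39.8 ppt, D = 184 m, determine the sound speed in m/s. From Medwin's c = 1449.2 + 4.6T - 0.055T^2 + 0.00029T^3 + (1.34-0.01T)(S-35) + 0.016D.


1560.8 m/s


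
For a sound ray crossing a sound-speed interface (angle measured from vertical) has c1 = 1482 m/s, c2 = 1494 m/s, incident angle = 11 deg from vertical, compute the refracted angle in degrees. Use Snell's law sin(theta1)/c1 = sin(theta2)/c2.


sin(theta2) = (c2/c1)*sin(theta1) = (1494/1482)*sin(11 deg) = 0.19235
theta2 = arcsin(0.19235) = 11.09

11.09 deg


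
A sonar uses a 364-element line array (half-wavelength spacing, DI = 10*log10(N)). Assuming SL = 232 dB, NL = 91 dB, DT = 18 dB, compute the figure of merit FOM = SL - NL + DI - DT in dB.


148.61 dB


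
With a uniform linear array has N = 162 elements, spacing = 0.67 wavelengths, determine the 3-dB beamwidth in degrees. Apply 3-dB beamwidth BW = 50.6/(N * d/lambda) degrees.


BW = 50.6 / (162 * 0.67) = 50.6 / 108.54 = 0.47

0.47 deg


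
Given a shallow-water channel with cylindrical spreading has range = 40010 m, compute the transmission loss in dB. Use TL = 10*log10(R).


TL = 10*log10(40010) = 46.02

46.02 dB


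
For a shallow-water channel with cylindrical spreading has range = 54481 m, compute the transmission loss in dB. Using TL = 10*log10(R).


47.36 dB


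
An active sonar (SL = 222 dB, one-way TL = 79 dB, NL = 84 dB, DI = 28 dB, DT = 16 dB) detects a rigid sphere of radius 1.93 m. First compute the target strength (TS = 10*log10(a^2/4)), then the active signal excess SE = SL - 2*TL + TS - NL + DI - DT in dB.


Step 1: TS = 10*log10(1.93^2/4) = -0.31 dB
Step 2: SE = SL - 2*TL + TS - NL + DI - DT = 222 - 2*79 + (-0.31) - 84 + 28 - 16 = -8.31

-8.31 dB


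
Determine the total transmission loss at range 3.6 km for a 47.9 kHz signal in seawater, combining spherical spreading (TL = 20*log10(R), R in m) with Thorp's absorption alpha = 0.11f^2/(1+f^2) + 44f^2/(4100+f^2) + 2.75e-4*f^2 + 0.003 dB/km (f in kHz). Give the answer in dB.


130.64 dB


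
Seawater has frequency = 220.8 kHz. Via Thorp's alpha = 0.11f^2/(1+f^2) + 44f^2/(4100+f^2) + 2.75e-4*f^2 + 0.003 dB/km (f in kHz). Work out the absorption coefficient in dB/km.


f^2 = 48752.64
alpha = 0.11*48752.64/(1+48752.64) + 44*48752.64/(4100+48752.64) + 2.75e-4*48752.64 + 0.003 = 54.107

54.107 dB/km


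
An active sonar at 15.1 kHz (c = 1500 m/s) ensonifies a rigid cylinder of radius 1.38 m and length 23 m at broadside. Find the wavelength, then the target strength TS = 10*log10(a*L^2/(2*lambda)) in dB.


Step 1: lambda = c/f = 1500/15100 = 0.09934 m
Step 2: TS = 10*log10(a*L^2/(2*lambda)) = 10*log10(1.38*23^2/(2*0.09934)) = 35.65

35.65 dB


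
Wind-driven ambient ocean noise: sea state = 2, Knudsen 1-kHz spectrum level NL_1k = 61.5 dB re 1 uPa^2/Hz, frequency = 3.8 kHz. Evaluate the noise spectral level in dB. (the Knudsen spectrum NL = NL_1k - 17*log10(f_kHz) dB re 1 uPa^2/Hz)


51.64 dB


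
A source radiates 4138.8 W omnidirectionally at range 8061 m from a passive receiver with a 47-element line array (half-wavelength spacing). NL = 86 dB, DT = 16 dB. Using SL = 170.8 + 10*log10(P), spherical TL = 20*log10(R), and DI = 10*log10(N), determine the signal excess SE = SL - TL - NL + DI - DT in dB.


Step 1: SL = 170.8 + 10*log10(4138.8) = 206.97 dB
Step 2: TL = 20*log10(8061) = 78.13 dB
Step 3: DI = 10*log10(47) = 16.72 dB
Step 4: SE = SL - TL - NL + DI - DT = 206.97 - 78.13 - 86 + 16.72 - 16 = 43.56

43.56 dB


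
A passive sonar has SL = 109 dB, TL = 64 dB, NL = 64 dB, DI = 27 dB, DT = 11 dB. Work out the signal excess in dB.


-3 dB


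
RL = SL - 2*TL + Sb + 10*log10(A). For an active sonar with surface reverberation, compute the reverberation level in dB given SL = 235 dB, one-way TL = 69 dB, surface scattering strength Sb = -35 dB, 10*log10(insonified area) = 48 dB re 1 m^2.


RL = SL - 2*TL + Sb + 10*log10(A) = 235 - 2*69 + (-35) + 48 = 110

110 dB


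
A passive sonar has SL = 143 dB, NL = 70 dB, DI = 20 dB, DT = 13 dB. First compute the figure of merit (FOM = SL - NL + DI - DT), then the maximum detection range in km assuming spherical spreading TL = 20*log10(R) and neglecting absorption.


Step 1: FOM = SL - NL + DI - DT = 143 - 70 + 20 - 13 = 80 dB
Step 2: at max range FOM = TL = 20*log10(R), so R = 10^(80/20) = 10000.0 m = 10.0 km

10.0 km


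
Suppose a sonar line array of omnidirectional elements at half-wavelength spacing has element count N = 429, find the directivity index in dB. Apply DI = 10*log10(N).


DI = 10*log10(429) = 26.32

26.32 dB


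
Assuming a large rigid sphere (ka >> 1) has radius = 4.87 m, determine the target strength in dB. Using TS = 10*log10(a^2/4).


TS = 10*log10(4.87^2 / 4) = 10*log10(5.929225) = 7.73

7.73 dB


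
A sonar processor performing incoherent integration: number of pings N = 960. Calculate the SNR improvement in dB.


Gain = 5*log10(960) = 14.91

14.91 dB


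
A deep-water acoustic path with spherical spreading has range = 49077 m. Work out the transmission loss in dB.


93.82 dB


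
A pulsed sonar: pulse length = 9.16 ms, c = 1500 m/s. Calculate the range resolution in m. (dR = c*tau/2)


dR = c*tau/2 = 1500 * 9.16e-3 / 2 = 6.87

6.87 m


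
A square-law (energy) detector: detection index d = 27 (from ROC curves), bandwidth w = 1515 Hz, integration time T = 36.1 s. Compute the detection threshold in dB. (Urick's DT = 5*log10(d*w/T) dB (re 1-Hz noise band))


DT = 5*log10(d*w/T) = 5*log10(27 * 1515 / 36.1) = 5*log10(1133.1) = 15.27

15.27 dB


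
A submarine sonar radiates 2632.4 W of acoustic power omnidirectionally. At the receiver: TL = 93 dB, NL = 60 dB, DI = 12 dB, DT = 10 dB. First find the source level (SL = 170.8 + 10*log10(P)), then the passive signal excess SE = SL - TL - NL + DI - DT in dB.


Step 1: SL = 170.8 + 10*log10(2632.4) = 205.0 dB
Step 2: SE = SL - TL - NL + DI - DT = 205.0 - 93 - 60 + 12 - 10 = 54.0

54.0 dB


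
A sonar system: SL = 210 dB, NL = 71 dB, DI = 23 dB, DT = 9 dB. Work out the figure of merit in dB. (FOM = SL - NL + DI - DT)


FOM = SL - NL + DI - DT = 210 - 71 + 23 - 9 = 153

153 dB


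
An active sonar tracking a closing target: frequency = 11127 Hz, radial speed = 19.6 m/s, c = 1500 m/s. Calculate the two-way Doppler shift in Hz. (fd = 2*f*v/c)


290.79 Hz


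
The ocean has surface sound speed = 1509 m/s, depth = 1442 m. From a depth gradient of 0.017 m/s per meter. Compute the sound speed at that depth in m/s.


1533.514 m/s


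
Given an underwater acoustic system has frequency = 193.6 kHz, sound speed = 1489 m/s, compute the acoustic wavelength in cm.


lambda = c/f = 1489 / 193600 = 0.0077 m = 0.77 cm

0.77 cm


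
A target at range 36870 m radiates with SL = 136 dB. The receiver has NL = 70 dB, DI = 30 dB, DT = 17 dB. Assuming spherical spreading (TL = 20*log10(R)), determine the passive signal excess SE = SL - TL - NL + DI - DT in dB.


Step 1: TL = 20*log10(36870) = 91.33 dB
Step 2: SE = 136 - 91.33 - 70 + 30 - 17 = -12.33

-12.33 dB


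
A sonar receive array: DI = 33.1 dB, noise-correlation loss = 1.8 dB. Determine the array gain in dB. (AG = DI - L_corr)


31.3 dB


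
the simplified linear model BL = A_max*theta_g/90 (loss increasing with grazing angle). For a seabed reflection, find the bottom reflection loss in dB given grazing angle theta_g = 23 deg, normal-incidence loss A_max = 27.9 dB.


BL = A_max * theta_g / 90 = 27.9 * 23 / 90 = 7.13

7.13 dB


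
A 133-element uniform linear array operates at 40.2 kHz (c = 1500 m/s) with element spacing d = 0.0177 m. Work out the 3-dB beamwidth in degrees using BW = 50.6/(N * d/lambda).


Step 1: lambda = 1500/40200 = 0.03731 m
Step 2: d/lambda = 0.0177/0.03731 = 0.4744
Step 3: BW = 50.6/(N * d/lambda) = 50.6/(133 * 0.4744) = 0.8

0.8 deg


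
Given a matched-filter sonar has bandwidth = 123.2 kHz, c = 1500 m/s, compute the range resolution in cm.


dR = c/(2*BW) = 1500 / (2 * 123.2e3) = 0.0061 m = 0.61 cm

0.61 cm


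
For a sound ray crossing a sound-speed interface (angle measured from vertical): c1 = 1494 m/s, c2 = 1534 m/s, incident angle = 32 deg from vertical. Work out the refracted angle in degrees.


sin(theta2) = (c2/c1)*sin(theta1) = (1534/1494)*sin(32 deg) = 0.54411
theta2 = arcsin(0.54411) = 32.96

32.96 deg


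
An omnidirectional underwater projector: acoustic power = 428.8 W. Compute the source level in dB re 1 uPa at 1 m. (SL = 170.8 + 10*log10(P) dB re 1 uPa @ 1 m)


197.12 dB


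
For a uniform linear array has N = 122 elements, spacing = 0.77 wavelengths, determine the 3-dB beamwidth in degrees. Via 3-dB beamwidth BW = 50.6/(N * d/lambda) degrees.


0.54 deg


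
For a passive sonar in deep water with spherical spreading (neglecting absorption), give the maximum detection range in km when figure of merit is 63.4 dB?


At max range FOM = TL, so 20*log10(R) = 63.4
R = 10^(63.4/20) = 1479.11 m = 1.48 km

1.48 km


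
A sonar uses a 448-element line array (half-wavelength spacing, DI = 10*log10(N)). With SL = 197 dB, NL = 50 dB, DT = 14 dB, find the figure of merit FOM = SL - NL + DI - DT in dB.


Step 1: DI = 10*log10(448) = 26.51 dB
Step 2: FOM = SL - NL + DI - DT = 197 - 50 + 26.51 - 14 = 159.51

159.51 dB


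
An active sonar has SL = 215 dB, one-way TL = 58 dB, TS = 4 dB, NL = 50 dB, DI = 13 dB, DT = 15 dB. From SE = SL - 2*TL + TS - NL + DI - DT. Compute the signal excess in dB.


51 dB


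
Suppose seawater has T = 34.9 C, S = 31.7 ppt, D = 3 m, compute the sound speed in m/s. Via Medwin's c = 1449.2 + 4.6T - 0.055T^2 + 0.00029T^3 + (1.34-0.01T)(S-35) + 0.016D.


c = 1449.2 + 4.6*34.9 - 0.055*34.9^2 + 0.00029*34.9^3 + (1.34 - 0.01*34.9)*(31.7 - 35) + 0.016*3 = 1551.85

1551.85 m/s


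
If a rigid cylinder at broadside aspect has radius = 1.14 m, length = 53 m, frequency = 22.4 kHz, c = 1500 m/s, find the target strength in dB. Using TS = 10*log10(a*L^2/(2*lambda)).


lambda = 1500/22400 = 0.06696 m
TS = 10*log10(1.14*53^2/(2*0.06696)) = 43.79

43.79 dB


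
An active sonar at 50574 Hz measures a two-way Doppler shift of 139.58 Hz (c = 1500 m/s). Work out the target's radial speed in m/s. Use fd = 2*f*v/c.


From fd = 2*f*v/c, v = c*fd/(2*f) = 1500 * 139.58 / (2*50574) = 2.07

2.07 m/s


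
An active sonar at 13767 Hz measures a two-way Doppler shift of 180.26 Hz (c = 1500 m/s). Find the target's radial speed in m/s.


From fd = 2*f*v/c, v = c*fd/(2*f) = 1500 * 180.26 / (2*13767) = 9.82

9.82 m/s


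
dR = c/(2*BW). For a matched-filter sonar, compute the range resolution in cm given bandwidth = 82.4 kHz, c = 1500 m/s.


dR = c/(2*BW) = 1500 / (2 * 82.4e3) = 0.0091 m = 0.91 cm

0.91 cm


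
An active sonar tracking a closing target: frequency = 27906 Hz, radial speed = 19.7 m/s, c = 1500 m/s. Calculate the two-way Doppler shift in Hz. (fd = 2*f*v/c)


fd = 2*f*v/c = 2 * 27906 * 19.7 / 1500 = 733.0

733.0 Hz


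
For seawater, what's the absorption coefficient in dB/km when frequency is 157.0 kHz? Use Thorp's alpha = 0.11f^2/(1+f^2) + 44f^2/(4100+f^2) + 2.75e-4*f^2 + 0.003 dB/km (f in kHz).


f^2 = 24649.0
alpha = 0.11*24649.0/(1+24649.0) + 44*24649.0/(4100+24649.0) + 2.75e-4*24649.0 + 0.003 = 44.616

44.616 dB/km


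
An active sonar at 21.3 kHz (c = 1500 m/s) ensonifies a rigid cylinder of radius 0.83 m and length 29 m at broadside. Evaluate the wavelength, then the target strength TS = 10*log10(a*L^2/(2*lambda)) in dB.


Step 1: lambda = c/f = 1500/21300 = 0.07042 m
Step 2: TS = 10*log10(a*L^2/(2*lambda)) = 10*log10(0.83*29^2/(2*0.07042)) = 36.95

36.95 dB


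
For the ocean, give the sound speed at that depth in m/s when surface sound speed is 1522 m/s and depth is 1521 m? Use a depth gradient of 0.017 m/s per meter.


1547.857 m/s


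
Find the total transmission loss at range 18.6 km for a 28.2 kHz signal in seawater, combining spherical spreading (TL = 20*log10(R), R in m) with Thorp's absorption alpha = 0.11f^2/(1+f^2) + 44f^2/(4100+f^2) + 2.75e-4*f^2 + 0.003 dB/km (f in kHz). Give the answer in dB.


Step 1 (Thorp): alpha = 0.11*795.24/(1+795.24) + 44*795.24/(4100+795.24) + 2.75e-4*795.24 + 0.003 = 7.4794 dB/km
Step 2: TL_spread = 20*log10(18600) = 85.39 dB
Step 3: TL_abs = alpha*R = 7.4794 * 18.6 = 139.12 dB
Step 4: TL_total = 85.39 + 139.12 = 224.51

224.51 dB


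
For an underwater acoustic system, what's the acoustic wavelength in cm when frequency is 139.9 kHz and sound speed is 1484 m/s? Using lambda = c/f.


lambda = c/f = 1484 / 139900 = 0.0106 m = 1.06 cm

1.06 cm


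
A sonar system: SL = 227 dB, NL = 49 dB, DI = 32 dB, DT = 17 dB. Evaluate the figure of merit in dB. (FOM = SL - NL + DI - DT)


FOM = SL - NL + DI - DT = 227 - 49 + 32 - 17 = 193

193 dB


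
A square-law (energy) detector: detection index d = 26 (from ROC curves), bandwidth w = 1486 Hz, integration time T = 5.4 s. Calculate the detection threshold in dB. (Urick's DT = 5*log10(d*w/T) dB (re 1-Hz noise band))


DT = 5*log10(d*w/T) = 5*log10(26 * 1486 / 5.4) = 5*log10(7154.81) = 19.27

19.27 dB


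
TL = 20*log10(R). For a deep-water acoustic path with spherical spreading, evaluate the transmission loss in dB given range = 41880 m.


TL = 20*log10(41880) = 92.44

92.44 dB


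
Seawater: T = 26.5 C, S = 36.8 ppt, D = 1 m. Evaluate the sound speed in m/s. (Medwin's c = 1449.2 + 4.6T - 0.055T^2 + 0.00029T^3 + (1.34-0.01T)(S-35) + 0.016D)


1539.82 m/s


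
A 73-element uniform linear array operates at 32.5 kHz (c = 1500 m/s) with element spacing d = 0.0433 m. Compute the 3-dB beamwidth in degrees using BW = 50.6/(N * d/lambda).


Step 1: lambda = 1500/32500 = 0.04615 m
Step 2: d/lambda = 0.0433/0.04615 = 0.9382
Step 3: BW = 50.6/(N * d/lambda) = 50.6/(73 * 0.9382) = 0.74

0.74 deg


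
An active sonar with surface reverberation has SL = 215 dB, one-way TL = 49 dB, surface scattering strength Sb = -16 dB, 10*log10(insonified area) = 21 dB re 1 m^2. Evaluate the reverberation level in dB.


RL = SL - 2*TL + Sb + 10*log10(A) = 215 - 2*49 + (-16) + 21 = 122

122 dB


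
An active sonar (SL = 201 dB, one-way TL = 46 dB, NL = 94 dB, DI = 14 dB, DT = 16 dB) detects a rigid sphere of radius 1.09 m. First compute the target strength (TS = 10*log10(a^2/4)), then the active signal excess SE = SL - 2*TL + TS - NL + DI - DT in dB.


Step 1: TS = 10*log10(1.09^2/4) = -5.27 dB
Step 2: SE = SL - 2*TL + TS - NL + DI - DT = 201 - 2*46 + (-5.27) - 94 + 14 - 16 = 7.73

7.73 dB


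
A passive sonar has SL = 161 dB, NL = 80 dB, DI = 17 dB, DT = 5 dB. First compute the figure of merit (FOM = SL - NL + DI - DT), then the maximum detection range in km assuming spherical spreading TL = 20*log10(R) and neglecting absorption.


Step 1: FOM = SL - NL + DI - DT = 161 - 80 + 17 - 5 = 93 dB
Step 2: at max range FOM = TL = 20*log10(R), so R = 10^(93/20) = 44668.36 m = 44.67 km

44.67 km


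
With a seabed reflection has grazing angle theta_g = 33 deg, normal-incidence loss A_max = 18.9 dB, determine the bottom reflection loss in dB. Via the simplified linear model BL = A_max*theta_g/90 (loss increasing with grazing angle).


6.93 dB


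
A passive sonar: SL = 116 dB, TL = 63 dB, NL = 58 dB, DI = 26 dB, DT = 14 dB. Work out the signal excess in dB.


SE = SL - TL - NL + DI - DT = 116 - 63 - 58 + 26 - 14 = 7

7 dB


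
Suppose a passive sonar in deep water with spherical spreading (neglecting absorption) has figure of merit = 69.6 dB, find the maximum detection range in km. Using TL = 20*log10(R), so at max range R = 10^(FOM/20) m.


At max range FOM = TL, so 20*log10(R) = 69.6
R = 10^(69.6/20) = 3019.95 m = 3.02 km

3.02 km


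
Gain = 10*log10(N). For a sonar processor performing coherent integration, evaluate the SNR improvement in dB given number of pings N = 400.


26.02 dB


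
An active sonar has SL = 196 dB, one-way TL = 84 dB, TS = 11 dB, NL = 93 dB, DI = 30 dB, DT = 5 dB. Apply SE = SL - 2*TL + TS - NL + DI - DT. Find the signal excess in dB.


SE = SL - 2*TL + TS - NL + DI - DT = 196 - 2*84 + (11) - 93 + 30 - 5 = -29

-29 dB


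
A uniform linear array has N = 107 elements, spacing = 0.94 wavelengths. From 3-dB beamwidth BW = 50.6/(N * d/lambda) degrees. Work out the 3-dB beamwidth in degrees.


BW = 50.6 / (107 * 0.94) = 50.6 / 100.58 = 0.5

0.5 deg


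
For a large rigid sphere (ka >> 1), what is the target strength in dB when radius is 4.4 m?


TS = 10*log10(4.4^2 / 4) = 10*log10(4.84) = 6.85

6.85 dB


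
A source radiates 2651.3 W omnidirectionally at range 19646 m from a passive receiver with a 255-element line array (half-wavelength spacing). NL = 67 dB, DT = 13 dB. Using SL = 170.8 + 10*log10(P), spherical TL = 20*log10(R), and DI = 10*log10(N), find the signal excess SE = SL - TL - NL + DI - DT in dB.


Step 1: SL = 170.8 + 10*log10(2651.3) = 205.03 dB
Step 2: TL = 20*log10(19646) = 85.87 dB
Step 3: DI = 10*log10(255) = 24.07 dB
Step 4: SE = SL - TL - NL + DI - DT = 205.03 - 85.87 - 67 + 24.07 - 13 = 63.23

63.23 dB


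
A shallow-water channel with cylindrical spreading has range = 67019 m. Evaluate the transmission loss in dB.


TL = 10*log10(67019) = 48.26

48.26 dB


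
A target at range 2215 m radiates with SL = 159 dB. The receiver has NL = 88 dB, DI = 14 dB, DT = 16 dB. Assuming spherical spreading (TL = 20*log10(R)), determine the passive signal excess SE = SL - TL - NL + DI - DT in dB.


2.09 dB


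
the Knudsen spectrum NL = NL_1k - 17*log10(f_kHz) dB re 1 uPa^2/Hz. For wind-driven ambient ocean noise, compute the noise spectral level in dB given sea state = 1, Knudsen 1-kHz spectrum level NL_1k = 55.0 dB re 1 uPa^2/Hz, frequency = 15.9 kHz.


NL = NL_1k - 17*log10(f_kHz) = 55.0 - 17*log10(15.9) = 55.0 - (20.42) = 34.58

34.58 dB


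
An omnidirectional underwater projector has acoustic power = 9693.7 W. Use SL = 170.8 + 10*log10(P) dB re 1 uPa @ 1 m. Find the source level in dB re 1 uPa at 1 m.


SL = 170.8 + 10*log10(9693.7) = 170.8 + 39.86 = 210.66

210.66 dB


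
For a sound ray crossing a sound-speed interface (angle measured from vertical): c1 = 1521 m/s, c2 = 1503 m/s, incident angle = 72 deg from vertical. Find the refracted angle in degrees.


sin(theta2) = (c2/c1)*sin(theta1) = (1503/1521)*sin(72 deg) = 0.9398
theta2 = arcsin(0.9398) = 70.02

70.02 deg


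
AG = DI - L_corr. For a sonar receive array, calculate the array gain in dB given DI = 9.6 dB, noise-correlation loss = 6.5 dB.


3.1 dB


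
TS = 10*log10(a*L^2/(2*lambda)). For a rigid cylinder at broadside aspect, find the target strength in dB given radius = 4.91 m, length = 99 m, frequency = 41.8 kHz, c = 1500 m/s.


58.26 dB


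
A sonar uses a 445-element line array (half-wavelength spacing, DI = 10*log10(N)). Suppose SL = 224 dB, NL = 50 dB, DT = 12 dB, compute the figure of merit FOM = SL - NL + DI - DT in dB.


188.48 dB


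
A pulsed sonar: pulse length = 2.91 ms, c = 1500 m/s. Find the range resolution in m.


dR = c*tau/2 = 1500 * 2.91e-3 / 2 = 2.1825

2.1825 m


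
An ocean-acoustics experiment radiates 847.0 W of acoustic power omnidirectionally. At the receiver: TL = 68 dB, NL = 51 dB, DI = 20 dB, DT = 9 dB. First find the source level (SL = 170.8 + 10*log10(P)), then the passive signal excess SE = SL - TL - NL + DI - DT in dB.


Step 1: SL = 170.8 + 10*log10(847.0) = 200.08 dB
Step 2: SE = SL - TL - NL + DI - DT = 200.08 - 68 - 51 + 20 - 9 = 92.08

92.08 dB


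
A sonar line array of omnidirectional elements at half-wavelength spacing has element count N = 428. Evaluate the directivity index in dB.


26.31 dB


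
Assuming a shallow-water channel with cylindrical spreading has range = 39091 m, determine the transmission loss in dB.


TL = 10*log10(39091) = 45.92

45.92 dB


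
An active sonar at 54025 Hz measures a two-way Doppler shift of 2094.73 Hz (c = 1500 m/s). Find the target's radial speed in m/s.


From fd = 2*f*v/c, v = c*fd/(2*f) = 1500 * 2094.73 / (2*54025) = 29.08

29.08 m/s


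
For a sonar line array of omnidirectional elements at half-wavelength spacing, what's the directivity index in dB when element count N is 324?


25.11 dB


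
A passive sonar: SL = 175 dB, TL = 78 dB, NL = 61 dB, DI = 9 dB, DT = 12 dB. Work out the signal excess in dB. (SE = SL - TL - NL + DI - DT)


SE = SL - TL - NL + DI - DT = 175 - 78 - 61 + 9 - 12 = 33

33 dB


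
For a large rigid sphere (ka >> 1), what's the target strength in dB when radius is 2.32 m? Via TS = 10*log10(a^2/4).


TS = 10*log10(2.32^2 / 4) = 10*log10(1.3456) = 1.29

1.29 dB


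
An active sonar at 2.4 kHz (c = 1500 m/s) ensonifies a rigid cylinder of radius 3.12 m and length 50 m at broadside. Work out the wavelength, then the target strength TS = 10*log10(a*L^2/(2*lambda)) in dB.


Step 1: lambda = c/f = 1500/2400 = 0.625 m
Step 2: TS = 10*log10(a*L^2/(2*lambda)) = 10*log10(3.12*50^2/(2*0.625)) = 37.95

37.95 dB


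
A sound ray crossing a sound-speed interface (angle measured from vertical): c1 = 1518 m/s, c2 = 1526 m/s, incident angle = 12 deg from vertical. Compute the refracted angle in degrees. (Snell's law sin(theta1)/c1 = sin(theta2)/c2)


sin(theta2) = (c2/c1)*sin(theta1) = (1526/1518)*sin(12 deg) = 0.20901
theta2 = arcsin(0.20901) = 12.06

12.06 deg


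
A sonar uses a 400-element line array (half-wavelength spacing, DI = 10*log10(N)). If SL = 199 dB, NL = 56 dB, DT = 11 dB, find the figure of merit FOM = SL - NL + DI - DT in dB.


Step 1: DI = 10*log10(400) = 26.02 dB
Step 2: FOM = SL - NL + DI - DT = 199 - 56 + 26.02 - 11 = 158.02

158.02 dB


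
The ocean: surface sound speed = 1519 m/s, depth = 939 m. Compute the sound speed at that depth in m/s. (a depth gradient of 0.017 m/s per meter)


c = 1519 + 0.017 * 939 = 1534.963

1534.963 m/s


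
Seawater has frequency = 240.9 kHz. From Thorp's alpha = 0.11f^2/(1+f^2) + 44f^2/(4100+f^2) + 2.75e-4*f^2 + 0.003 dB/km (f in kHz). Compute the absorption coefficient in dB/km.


f^2 = 58032.81
alpha = 0.11*58032.81/(1+58032.81) + 44*58032.81/(4100+58032.81) + 2.75e-4*58032.81 + 0.003 = 57.169

57.169 dB/km


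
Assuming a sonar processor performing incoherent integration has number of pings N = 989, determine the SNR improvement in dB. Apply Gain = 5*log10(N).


Gain = 5*log10(989) = 14.98

14.98 dB


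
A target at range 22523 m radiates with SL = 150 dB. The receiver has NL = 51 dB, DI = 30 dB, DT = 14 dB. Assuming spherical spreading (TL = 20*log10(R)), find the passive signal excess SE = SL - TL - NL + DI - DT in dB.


Step 1: TL = 20*log10(22523) = 87.05 dB
Step 2: SE = 150 - 87.05 - 51 + 30 - 14 = 27.95

27.95 dB


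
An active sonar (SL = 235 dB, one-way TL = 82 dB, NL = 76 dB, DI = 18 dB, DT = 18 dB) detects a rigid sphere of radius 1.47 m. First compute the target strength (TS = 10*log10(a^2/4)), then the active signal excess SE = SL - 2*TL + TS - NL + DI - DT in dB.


Step 1: TS = 10*log10(1.47^2/4) = -2.67 dB
Step 2: SE = SL - 2*TL + TS - NL + DI - DT = 235 - 2*82 + (-2.67) - 76 + 18 - 18 = -7.67

-7.67 dB


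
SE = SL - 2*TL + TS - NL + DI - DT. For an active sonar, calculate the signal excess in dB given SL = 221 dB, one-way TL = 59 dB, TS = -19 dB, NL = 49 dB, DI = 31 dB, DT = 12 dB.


SE = SL - 2*TL + TS - NL + DI - DT = 221 - 2*59 + (-19) - 49 + 31 - 12 = 54

54 dB


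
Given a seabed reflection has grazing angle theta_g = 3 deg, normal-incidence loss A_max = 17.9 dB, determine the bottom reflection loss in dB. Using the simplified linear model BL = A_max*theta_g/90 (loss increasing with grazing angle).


BL = A_max * theta_g / 90 = 17.9 * 3 / 90 = 0.6

0.6 dB


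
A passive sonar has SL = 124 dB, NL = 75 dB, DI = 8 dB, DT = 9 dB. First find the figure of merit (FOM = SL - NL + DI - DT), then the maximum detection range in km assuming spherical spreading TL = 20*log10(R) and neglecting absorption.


Step 1: FOM = SL - NL + DI - DT = 124 - 75 + 8 - 9 = 48 dB
Step 2: at max range FOM = TL = 20*log10(R), so R = 10^(48/20) = 251.19 m = 0.25 km

0.25 km


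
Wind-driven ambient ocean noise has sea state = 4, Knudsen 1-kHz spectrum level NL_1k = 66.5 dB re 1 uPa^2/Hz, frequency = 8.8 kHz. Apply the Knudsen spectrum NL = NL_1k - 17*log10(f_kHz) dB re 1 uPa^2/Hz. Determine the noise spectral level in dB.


NL = NL_1k - 17*log10(f_kHz) = 66.5 - 17*log10(8.8) = 66.5 - (16.06) = 50.44

50.44 dB


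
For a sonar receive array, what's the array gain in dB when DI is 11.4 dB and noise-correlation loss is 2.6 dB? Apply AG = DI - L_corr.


AG = DI - L_corr = 11.4 - 2.6 = 8.8

8.8 dB


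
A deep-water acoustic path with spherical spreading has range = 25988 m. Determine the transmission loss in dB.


TL = 20*log10(25988) = 88.3

88.3 dB


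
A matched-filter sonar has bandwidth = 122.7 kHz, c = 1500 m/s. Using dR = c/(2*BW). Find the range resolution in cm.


dR = c/(2*BW) = 1500 / (2 * 122.7e3) = 0.0061 m = 0.61 cm

0.61 cm


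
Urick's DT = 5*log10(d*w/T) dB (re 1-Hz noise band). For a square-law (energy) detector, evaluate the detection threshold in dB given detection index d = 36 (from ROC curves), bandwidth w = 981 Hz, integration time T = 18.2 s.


16.44 dB


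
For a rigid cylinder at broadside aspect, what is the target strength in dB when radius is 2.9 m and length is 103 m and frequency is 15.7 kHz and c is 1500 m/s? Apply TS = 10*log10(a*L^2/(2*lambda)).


52.07 dB


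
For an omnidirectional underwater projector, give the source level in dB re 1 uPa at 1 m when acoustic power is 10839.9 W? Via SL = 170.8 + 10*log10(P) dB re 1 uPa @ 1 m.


SL = 170.8 + 10*log10(10839.9) = 170.8 + 40.35 = 211.15

211.15 dB


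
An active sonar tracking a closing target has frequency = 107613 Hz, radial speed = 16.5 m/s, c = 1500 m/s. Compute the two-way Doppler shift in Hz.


fd = 2*f*v/c = 2 * 107613 * 16.5 / 1500 = 2367.49

2367.49 Hz


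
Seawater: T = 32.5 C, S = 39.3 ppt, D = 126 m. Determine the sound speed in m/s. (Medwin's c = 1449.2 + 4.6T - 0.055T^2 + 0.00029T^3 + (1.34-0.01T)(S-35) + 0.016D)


c = 1449.2 + 4.6*32.5 - 0.055*32.5^2 + 0.00029*32.5^3 + (1.34 - 0.01*32.5)*(39.3 - 35) + 0.016*126 = 1556.94

1556.94 m/s


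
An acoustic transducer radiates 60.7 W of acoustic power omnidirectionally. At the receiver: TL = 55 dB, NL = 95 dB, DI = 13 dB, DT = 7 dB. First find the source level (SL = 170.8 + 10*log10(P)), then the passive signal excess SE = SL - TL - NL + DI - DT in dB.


Step 1: SL = 170.8 + 10*log10(60.7) = 188.63 dB
Step 2: SE = SL - TL - NL + DI - DT = 188.63 - 55 - 95 + 13 - 7 = 44.63

44.63 dB
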